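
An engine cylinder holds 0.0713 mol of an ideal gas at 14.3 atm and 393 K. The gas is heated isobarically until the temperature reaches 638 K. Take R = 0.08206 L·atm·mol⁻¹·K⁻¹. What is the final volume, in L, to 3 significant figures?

V₂ ≈ 0.261 L

From PV = nRT: V₁ = nRT₁/P₁ = 0.1608 L.
Isobaric, so V/T is constant: P₂ = P₁; V₂ = V₁·(T₂/T₁) = 0.2610 L.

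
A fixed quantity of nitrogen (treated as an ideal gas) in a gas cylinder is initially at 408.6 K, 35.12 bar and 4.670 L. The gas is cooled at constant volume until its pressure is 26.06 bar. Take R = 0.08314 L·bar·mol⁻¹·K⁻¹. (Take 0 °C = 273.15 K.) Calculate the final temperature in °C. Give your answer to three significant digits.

T₂ ≈ 30.0 °C

V constant ⇒ P ∝ T: V₂ = V₁; T₂ = T₁·(P₂/P₁) = 303.2 K.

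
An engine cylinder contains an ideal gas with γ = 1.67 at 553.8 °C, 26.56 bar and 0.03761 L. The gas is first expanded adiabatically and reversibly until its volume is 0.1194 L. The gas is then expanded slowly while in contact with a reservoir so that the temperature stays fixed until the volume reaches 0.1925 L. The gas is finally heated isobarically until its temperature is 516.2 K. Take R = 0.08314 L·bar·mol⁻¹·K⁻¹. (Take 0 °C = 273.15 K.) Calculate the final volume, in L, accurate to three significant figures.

V₄ ≈ 0.261 L

Convert: T₁ = 826.9 K.
Adiabatic (γ = 1.67), T V^(γ−1) and P V^γ constant: T₂ = T₁·(V₁/V₂)^(γ−1) = 381.4 K; P₂ = P₁·(V₁/V₂)^γ = 3.858 bar.
T constant ⇒ Boyle's law P V = const: T₃ = T₂; P₃ = P₂·(V₂/V₃) = 2.393 bar.
P constant ⇒ V ∝ T: P₄ = P₃; V₄ = V₃·(T₄/T₃) = 0.2606 L.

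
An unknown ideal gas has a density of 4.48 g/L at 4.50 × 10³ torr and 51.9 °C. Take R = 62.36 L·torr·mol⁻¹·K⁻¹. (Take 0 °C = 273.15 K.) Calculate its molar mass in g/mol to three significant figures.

ρ = PM/(RT) ⇒ M = ρRT/P = (4.48 × 62.36 × 325.0) / 4.50e+03

M ≈ 20.2 g/mol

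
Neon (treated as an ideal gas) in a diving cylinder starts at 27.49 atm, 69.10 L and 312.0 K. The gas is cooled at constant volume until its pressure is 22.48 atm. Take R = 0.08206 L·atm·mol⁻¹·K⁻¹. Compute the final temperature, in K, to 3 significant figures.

T₂ ≈ 255 K

Isochoric, so P/T is constant: V₂ = V₁; T₂ = T₁·(P₂/P₁) = 255.1 K.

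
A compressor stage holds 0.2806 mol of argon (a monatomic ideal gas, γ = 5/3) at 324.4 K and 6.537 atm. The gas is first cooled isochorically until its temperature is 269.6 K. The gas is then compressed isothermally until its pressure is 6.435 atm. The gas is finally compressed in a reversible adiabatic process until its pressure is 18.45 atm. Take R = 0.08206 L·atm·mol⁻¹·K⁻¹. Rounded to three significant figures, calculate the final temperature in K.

From PV = nRT: V₁ = nRT₁/P₁ = 1.143 L.
Isochoric, so P/T is constant: V₂ = V₁; P₂ = P₁·(T₂/T₁) = 5.433 atm.
T constant ⇒ Boyle's law P V = const: T₃ = T₂; V₃ = V₂·(P₂/P₃) = 0.9647 L.
Adiabatic (γ = 5/3), T V^(γ−1) and P V^γ constant: T₄ = T₃·(P₄/P₃)^((γ−1)/γ) = 410.9 K; V₄ = V₃·(P₃/P₄)^(1/γ) = 0.5128 L.

T₄ ≈ 411 K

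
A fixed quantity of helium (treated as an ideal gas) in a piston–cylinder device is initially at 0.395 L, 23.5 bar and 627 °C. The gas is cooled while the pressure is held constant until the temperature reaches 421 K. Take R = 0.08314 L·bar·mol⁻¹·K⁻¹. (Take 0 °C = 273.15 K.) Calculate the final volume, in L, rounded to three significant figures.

V₂ ≈ 0.185 L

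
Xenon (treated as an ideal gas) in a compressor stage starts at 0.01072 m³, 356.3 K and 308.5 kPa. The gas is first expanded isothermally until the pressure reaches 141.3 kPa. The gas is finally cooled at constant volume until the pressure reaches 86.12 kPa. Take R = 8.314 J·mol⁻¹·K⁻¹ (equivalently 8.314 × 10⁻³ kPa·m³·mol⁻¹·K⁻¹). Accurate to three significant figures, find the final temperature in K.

Isothermal, so P V is constant: T₂ = T₁; V₂ = V₁·(P₁/P₂) = 0.02340 m³.
V constant ⇒ P ∝ T: V₃ = V₂; T₃ = T₂·(P₃/P₂) = 217.2 K.

T₃ ≈ 217 K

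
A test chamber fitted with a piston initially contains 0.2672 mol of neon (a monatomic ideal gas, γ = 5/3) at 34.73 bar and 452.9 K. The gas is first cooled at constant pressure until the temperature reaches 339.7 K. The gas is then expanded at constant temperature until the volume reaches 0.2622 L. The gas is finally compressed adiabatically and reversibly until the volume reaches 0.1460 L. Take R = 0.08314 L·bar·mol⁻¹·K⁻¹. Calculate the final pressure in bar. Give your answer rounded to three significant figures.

P₄ ≈ 76.4 bar

From PV = nRT: V₁ = nRT₁/P₁ = 0.2897 L.
Isobaric, so V/T is constant: P₂ = P₁; V₂ = V₁·(T₂/T₁) = 0.2173 L.
T constant ⇒ Boyle's law P V = const: T₃ = T₂; P₃ = P₂·(V₂/V₃) = 28.78 bar.
Adiabatic (γ = 5/3), T V^(γ−1) and P V^γ constant: T₄ = T₃·(V₃/V₄)^(γ−1) = 501.9 K; P₄ = P₃·(V₃/V₄)^γ = 76.37 bar.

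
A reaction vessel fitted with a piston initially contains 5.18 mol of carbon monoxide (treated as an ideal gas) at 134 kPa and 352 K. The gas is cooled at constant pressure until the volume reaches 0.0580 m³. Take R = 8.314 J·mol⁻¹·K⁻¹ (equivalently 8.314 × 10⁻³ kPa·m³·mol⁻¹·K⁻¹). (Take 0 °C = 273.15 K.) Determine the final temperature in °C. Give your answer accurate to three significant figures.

From PV = nRT: V₁ = nRT₁/P₁ = 0.1131 m³.
P constant ⇒ V ∝ T: P₂ = P₁; T₂ = T₁·(V₂/V₁) = 180.5 K.

T₂ ≈ -92.7 °C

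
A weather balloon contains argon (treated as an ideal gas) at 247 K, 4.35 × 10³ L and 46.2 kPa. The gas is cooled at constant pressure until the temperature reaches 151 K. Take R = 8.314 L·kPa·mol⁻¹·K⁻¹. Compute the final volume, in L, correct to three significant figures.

P constant ⇒ V ∝ T: P₂ = P₁; V₂ = V₁·(T₂/T₁) = 2659 L.

V₂ ≈ 2.66e+03 L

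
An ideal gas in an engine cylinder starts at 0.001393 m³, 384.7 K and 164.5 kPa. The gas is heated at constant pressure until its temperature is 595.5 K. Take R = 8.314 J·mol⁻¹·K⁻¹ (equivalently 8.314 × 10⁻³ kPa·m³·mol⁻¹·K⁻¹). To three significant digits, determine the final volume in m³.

Isobaric, so V/T is constant: P₂ = P₁; V₂ = V₁·(T₂/T₁) = 0.002156 m³.

V₂ ≈ 0.00216 m³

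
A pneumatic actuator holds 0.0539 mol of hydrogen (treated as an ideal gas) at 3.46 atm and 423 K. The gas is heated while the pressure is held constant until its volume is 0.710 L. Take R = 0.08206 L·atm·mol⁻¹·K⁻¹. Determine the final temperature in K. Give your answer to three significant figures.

T₂ ≈ 555 K

From PV = nRT: V₁ = nRT₁/P₁ = 0.5407 L.
P constant ⇒ V ∝ T: P₂ = P₁; T₂ = T₁·(V₂/V₁) = 555.4 K.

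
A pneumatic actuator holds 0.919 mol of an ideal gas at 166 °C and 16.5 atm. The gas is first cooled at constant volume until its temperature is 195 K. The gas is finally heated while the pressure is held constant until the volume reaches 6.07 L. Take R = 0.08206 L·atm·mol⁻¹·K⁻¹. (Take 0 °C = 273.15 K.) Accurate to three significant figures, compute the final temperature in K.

T₃ ≈ 590 K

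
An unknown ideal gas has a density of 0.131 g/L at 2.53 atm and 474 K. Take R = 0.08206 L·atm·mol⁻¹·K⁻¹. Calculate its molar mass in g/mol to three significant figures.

ρ = PM/(RT) ⇒ M = ρRT/P = (0.131 × 0.08206 × 474.0) / 2.53

M ≈ 2.01 g/mol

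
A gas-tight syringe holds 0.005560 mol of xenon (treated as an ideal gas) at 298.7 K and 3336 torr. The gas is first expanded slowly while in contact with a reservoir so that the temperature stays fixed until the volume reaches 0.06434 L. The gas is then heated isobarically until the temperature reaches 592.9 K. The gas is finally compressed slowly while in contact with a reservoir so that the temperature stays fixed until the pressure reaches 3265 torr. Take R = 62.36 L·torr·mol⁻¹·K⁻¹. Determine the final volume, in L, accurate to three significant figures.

V₄ ≈ 0.0630 L

From PV = nRT: V₁ = nRT₁/P₁ = 0.03104 L.
Isothermal, so P V is constant: T₂ = T₁; P₂ = P₁·(V₁/V₂) = 1610 torr.
Isobaric, so V/T is constant: P₃ = P₂; V₃ = V₂·(T₃/T₂) = 0.1277 L.
Isothermal, so P V is constant: T₄ = T₃; V₄ = V₃·(P₃/P₄) = 0.06296 L.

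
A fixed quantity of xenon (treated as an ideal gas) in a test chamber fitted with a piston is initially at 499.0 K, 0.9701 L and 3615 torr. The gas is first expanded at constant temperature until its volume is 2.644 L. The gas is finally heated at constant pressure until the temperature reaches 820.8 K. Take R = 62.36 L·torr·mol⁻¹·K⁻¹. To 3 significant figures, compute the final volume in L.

T constant ⇒ Boyle's law P V = const: T₂ = T₁; P₂ = P₁·(V₁/V₂) = 1326 torr.
Isobaric, so V/T is constant: P₃ = P₂; V₃ = V₂·(T₃/T₂) = 4.349 L.

V₃ ≈ 4.35 L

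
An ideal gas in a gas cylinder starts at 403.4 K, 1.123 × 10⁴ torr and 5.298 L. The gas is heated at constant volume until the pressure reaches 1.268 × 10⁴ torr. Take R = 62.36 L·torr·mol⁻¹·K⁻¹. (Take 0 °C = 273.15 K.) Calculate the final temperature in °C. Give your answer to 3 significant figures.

T₂ ≈ 182 °C

Isochoric, so P/T is constant: V₂ = V₁; T₂ = T₁·(P₂/P₁) = 455.5 K.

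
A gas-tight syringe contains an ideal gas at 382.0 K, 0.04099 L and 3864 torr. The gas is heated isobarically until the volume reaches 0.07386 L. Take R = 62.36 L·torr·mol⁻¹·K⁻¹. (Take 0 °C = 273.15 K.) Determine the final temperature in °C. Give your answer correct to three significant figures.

T₂ ≈ 415 °C

P constant ⇒ V ∝ T: P₂ = P₁; T₂ = T₁·(V₂/V₁) = 688.3 K.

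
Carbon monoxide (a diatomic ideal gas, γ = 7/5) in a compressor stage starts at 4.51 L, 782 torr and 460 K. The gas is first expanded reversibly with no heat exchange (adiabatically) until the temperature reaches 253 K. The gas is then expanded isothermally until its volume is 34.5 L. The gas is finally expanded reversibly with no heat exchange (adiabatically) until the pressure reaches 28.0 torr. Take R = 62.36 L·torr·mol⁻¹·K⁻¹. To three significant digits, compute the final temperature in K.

Reversible adiabatic, γ = 7/5: P₂ = P₁·(T₂/T₁)^(γ/(γ−1)) = 96.49 torr; V₂ = V₁·(T₁/T₂)^(1/(γ−1)) = 20.10 L.
T constant ⇒ Boyle's law P V = const: T₃ = T₂; P₃ = P₂·(V₂/V₃) = 56.22 torr.
Reversible adiabatic, γ = 7/5: T₄ = T₃·(P₄/P₃)^((γ−1)/γ) = 207.3 K; V₄ = V₃·(P₃/P₄)^(1/γ) = 56.77 L.

T₄ ≈ 207 K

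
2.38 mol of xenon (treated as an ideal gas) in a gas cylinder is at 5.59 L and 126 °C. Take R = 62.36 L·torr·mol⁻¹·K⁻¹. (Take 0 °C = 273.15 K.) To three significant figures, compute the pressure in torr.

P ≈ 1.06e+04 torr

Convert: T = 399.15 K.
PV = nRT ⇒ P = nRT/V = (2.38 × 62.36 × 399.15) / 5.59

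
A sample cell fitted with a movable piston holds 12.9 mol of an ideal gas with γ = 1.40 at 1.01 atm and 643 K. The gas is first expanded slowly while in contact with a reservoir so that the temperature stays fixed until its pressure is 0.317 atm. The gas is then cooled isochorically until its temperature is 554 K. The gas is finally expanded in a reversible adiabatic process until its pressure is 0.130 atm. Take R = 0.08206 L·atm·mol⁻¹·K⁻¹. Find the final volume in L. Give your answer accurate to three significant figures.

V₄ ≈ 3.65e+03 L

From PV = nRT: V₁ = nRT₁/P₁ = 673.9 L.
Isothermal, so P V is constant: T₂ = T₁; V₂ = V₁·(P₁/P₂) = 2147 L.
V constant ⇒ P ∝ T: V₃ = V₂; P₃ = P₂·(T₃/T₂) = 0.2731 atm.
Adiabatic (γ = 1.40), T V^(γ−1) and P V^γ constant: T₄ = T₃·(P₄/P₃)^((γ−1)/γ) = 448.1 K; V₄ = V₃·(P₃/P₄)^(1/γ) = 3649 L.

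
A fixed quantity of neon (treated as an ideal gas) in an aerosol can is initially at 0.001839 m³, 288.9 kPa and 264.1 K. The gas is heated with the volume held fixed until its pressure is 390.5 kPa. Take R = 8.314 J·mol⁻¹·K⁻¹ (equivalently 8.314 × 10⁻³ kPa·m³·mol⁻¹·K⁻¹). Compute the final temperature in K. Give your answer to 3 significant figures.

T₂ ≈ 357 K

Isochoric, so P/T is constant: V₂ = V₁; T₂ = T₁·(P₂/P₁) = 357.0 K.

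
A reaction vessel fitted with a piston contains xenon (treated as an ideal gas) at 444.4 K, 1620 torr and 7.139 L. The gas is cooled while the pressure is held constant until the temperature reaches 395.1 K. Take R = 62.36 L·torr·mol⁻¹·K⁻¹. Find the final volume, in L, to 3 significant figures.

Isobaric, so V/T is constant: P₂ = P₁; V₂ = V₁·(T₂/T₁) = 6.347 L.

V₂ ≈ 6.35 L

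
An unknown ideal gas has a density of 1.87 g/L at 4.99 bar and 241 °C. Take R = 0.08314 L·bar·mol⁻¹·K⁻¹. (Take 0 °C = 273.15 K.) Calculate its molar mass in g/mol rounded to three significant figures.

ρ = PM/(RT) ⇒ M = ρRT/P = (1.87 × 0.08314 × 514.1) / 4.99

M ≈ 16.0 g/mol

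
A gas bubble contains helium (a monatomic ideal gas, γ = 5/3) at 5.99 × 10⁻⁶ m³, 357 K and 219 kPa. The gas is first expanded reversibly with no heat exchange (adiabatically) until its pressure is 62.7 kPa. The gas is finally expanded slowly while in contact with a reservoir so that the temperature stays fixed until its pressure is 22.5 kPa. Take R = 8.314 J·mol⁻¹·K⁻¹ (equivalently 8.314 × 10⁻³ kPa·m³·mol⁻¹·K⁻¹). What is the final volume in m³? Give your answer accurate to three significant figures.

V₃ ≈ 3.54e-05 m³

Adiabatic (γ = 5/3), T V^(γ−1) and P V^γ constant: T₂ = T₁·(P₂/P₁)^((γ−1)/γ) = 216.5 K; V₂ = V₁·(P₁/P₂)^(1/γ) = 1.269e-05 m³.
Isothermal, so P V is constant: T₃ = T₂; V₃ = V₂·(P₂/P₃) = 3.535e-05 m³.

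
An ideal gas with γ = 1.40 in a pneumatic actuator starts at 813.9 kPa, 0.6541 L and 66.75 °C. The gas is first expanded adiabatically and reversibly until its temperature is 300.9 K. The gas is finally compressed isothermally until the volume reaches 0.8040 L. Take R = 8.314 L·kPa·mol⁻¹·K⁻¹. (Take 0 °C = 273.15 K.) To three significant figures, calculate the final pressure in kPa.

Convert: T₁ = 339.9 K.
Reversible adiabatic, γ = 1.40: P₂ = P₁·(T₂/T₁)^(γ/(γ−1)) = 531.3 kPa; V₂ = V₁·(T₁/T₂)^(1/(γ−1)) = 0.8871 L.
T constant ⇒ Boyle's law P V = const: T₃ = T₂; P₃ = P₂·(V₂/V₃) = 586.2 kPa.

P₃ ≈ 586 kPa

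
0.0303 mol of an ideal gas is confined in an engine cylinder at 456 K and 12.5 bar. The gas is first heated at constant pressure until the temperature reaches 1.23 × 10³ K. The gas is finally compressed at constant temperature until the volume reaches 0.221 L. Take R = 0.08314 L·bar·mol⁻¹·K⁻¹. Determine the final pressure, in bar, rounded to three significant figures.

P₃ ≈ 14.0 bar

From PV = nRT: V₁ = nRT₁/P₁ = 0.09190 L.
P constant ⇒ V ∝ T: P₂ = P₁; V₂ = V₁·(T₂/T₁) = 0.2479 L.
T constant ⇒ Boyle's law P V = const: T₃ = T₂; P₃ = P₂·(V₂/V₃) = 14.02 bar.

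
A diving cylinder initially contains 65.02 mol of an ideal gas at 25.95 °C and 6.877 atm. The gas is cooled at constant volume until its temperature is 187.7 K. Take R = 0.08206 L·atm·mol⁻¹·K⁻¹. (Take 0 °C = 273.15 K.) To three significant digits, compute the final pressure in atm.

P₂ ≈ 4.32 atm

Convert: T₁ = 299.1 K.
From PV = nRT: V₁ = nRT₁/P₁ = 232.1 L.
V constant ⇒ P ∝ T: V₂ = V₁; P₂ = P₁·(T₂/T₁) = 4.316 atm.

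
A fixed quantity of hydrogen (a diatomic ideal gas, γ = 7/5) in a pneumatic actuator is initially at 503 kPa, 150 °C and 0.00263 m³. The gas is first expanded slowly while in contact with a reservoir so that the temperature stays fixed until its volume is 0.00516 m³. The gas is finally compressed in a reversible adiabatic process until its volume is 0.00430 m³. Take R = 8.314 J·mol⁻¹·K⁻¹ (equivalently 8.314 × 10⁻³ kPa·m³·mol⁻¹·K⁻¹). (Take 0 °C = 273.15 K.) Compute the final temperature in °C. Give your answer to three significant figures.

Convert: T₁ = 423.1 K.
Isothermal, so P V is constant: T₂ = T₁; P₂ = P₁·(V₁/V₂) = 256.4 kPa.
Adiabatic (γ = 7/5), T V^(γ−1) and P V^γ constant: T₃ = T₂·(V₂/V₃)^(γ−1) = 455.2 K; P₃ = P₂·(V₂/V₃)^γ = 330.9 kPa.

T₃ ≈ 182 °C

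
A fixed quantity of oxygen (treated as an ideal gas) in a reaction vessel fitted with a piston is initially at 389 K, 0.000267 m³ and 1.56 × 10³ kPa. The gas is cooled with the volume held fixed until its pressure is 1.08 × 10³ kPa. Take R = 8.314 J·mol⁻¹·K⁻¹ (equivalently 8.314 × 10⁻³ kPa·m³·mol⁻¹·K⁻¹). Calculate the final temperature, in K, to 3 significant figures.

T₂ ≈ 269 K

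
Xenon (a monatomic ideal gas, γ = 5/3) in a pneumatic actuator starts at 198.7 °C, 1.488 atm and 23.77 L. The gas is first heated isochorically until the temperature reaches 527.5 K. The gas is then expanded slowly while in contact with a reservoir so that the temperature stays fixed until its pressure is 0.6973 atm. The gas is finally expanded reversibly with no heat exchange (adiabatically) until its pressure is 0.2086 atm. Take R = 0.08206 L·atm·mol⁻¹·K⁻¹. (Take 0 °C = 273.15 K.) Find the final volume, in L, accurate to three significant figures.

V₄ ≈ 117 L

Convert: T₁ = 471.8 K.
Isochoric, so P/T is constant: V₂ = V₁; P₂ = P₁·(T₂/T₁) = 1.663 atm.
T constant ⇒ Boyle's law P V = const: T₃ = T₂; V₃ = V₂·(P₂/P₃) = 56.71 L.
Reversible adiabatic, γ = 5/3: T₄ = T₃·(P₄/P₃)^((γ−1)/γ) = 325.5 K; V₄ = V₃·(P₃/P₄)^(1/γ) = 117.0 L.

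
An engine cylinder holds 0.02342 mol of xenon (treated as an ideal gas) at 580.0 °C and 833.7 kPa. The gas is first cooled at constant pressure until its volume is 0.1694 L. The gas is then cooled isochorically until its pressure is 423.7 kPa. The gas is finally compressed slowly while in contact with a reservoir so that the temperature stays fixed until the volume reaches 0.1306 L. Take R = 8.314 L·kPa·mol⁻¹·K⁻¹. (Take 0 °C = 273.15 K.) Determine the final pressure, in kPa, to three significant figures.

P₄ ≈ 550 kPa

Convert: T₁ = 853.1 K.
From PV = nRT: V₁ = nRT₁/P₁ = 0.1993 L.
Isobaric, so V/T is constant: P₂ = P₁; T₂ = T₁·(V₂/V₁) = 725.3 K.
V constant ⇒ P ∝ T: V₃ = V₂; T₃ = T₂·(P₃/P₂) = 368.6 K.
T constant ⇒ Boyle's law P V = const: T₄ = T₃; P₄ = P₃·(V₃/V₄) = 549.6 kPa.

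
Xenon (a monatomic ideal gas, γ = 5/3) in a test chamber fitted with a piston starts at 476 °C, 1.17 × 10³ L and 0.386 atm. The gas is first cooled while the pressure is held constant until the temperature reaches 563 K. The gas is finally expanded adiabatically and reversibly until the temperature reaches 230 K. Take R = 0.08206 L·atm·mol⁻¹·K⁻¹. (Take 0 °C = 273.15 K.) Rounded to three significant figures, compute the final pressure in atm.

Convert: T₁ = 749.1 K.
P constant ⇒ V ∝ T: P₂ = P₁; V₂ = V₁·(T₂/T₁) = 879.3 L.
Adiabatic (γ = 5/3), T V^(γ−1) and P V^γ constant: P₃ = P₂·(T₃/T₂)^(γ/(γ−1)) = 0.04118 atm; V₃ = V₂·(T₂/T₃)^(1/(γ−1)) = 3367 L.

P₃ ≈ 0.0412 atm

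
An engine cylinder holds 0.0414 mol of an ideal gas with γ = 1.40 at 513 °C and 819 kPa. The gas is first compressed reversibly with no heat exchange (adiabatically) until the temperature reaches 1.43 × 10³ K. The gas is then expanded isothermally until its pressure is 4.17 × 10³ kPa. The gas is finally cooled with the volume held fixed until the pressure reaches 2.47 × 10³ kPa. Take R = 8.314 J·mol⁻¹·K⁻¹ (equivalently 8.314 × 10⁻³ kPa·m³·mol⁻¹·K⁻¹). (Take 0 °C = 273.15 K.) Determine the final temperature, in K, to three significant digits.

Convert: T₁ = 786.1 K.
From PV = nRT: V₁ = nRT₁/P₁ = 0.0003304 m³.
Adiabatic (γ = 1.40), T V^(γ−1) and P V^γ constant: P₂ = P₁·(T₂/T₁)^(γ/(γ−1)) = 6648 kPa; V₂ = V₁·(T₁/T₂)^(1/(γ−1)) = 7.404e-05 m³.
Isothermal, so P V is constant: T₃ = T₂; V₃ = V₂·(P₂/P₃) = 0.0001180 m³.
V constant ⇒ P ∝ T: V₄ = V₃; T₄ = T₃·(P₄/P₃) = 847.0 K.

T₄ ≈ 847 K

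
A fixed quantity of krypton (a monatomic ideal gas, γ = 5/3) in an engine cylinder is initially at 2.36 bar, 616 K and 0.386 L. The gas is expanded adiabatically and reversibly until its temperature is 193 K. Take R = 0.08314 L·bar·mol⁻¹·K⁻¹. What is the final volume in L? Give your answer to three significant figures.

Reversible adiabatic, γ = 5/3: P₂ = P₁·(T₂/T₁)^(γ/(γ−1)) = 0.1297 bar; V₂ = V₁·(T₁/T₂)^(1/(γ−1)) = 2.201 L.

V₂ ≈ 2.20 L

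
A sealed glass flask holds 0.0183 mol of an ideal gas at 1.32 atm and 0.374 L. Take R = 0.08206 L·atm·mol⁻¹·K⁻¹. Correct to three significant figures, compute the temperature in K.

PV = nRT ⇒ T = PV/(nR) = (1.32 × 0.374) / (0.0183 × 0.08206)

T ≈ 329 K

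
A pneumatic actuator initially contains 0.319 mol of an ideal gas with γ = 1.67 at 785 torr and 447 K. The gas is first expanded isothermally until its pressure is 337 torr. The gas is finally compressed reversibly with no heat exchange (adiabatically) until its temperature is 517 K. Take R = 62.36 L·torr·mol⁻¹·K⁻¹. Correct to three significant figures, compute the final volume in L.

From PV = nRT: V₁ = nRT₁/P₁ = 11.33 L.
T constant ⇒ Boyle's law P V = const: T₂ = T₁; V₂ = V₁·(P₁/P₂) = 26.39 L.
Reversible adiabatic, γ = 1.67: P₃ = P₂·(T₃/T₂)^(γ/(γ−1)) = 484.3 torr; V₃ = V₂·(T₂/T₃)^(1/(γ−1)) = 21.24 L.

V₃ ≈ 21.2 L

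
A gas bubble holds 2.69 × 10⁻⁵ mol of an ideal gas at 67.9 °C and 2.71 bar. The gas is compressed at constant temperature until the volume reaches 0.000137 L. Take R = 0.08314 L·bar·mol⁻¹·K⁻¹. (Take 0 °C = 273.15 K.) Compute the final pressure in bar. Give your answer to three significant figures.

P₂ ≈ 5.57 bar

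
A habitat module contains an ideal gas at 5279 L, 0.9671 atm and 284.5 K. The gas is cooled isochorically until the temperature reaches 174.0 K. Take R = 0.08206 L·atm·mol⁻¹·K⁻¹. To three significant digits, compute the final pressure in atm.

P₂ ≈ 0.591 atm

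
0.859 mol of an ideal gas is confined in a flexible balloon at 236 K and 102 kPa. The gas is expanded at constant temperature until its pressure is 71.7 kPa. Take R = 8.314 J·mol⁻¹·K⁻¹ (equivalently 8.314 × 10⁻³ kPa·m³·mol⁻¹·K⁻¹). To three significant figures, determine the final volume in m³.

From PV = nRT: V₁ = nRT₁/P₁ = 0.01652 m³.
T constant ⇒ Boyle's law P V = const: T₂ = T₁; V₂ = V₁·(P₁/P₂) = 0.02351 m³.

V₂ ≈ 0.0235 m³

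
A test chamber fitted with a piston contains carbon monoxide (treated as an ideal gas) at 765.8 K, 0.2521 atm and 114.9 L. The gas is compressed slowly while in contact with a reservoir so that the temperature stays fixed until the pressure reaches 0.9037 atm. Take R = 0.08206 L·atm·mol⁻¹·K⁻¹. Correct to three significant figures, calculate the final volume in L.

T constant ⇒ Boyle's law P V = const: T₂ = T₁; V₂ = V₁·(P₁/P₂) = 32.05 L.

V₂ ≈ 32.1 L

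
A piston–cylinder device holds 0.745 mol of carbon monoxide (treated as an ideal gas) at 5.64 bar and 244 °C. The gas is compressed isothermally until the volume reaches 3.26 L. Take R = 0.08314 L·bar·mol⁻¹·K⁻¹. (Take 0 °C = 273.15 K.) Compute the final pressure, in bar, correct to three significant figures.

P₂ ≈ 9.83 bar

Convert: T₁ = 517.1 K.
From PV = nRT: V₁ = nRT₁/P₁ = 5.679 L.
Isothermal, so P V is constant: T₂ = T₁; P₂ = P₁·(V₁/V₂) = 9.826 bar.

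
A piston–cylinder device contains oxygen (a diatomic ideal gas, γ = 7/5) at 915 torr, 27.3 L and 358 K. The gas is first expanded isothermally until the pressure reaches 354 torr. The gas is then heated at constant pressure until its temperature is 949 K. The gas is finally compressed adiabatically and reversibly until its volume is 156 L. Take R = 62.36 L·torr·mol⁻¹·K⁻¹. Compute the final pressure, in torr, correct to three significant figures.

P₄ ≈ 456 torr

T constant ⇒ Boyle's law P V = const: T₂ = T₁; V₂ = V₁·(P₁/P₂) = 70.56 L.
P constant ⇒ V ∝ T: P₃ = P₂; V₃ = V₂·(T₃/T₂) = 187.1 L.
Reversible adiabatic, γ = 7/5: T₄ = T₃·(V₃/V₄)^(γ−1) = 1020 K; P₄ = P₃·(V₃/V₄)^γ = 456.4 torr.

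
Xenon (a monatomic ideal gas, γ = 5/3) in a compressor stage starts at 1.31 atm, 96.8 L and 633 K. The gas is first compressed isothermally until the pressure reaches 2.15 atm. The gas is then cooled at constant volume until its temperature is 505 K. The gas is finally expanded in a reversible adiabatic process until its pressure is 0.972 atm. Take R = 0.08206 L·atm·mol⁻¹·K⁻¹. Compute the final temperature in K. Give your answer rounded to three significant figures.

Isothermal, so P V is constant: T₂ = T₁; V₂ = V₁·(P₁/P₂) = 58.98 L.
Isochoric, so P/T is constant: V₃ = V₂; P₃ = P₂·(T₃/T₂) = 1.715 atm.
Adiabatic (γ = 5/3), T V^(γ−1) and P V^γ constant: T₄ = T₃·(P₄/P₃)^((γ−1)/γ) = 402.4 K; V₄ = V₃·(P₃/P₄)^(1/γ) = 82.93 L.

T₄ ≈ 402 K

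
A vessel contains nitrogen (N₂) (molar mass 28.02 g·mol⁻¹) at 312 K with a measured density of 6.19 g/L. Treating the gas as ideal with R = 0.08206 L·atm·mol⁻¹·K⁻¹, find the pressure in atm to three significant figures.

P ≈ 5.66 atm

ρ = PM/(RT) ⇒ P = ρRT/M = (6.19 × 0.08206 × 312.0) / 28.02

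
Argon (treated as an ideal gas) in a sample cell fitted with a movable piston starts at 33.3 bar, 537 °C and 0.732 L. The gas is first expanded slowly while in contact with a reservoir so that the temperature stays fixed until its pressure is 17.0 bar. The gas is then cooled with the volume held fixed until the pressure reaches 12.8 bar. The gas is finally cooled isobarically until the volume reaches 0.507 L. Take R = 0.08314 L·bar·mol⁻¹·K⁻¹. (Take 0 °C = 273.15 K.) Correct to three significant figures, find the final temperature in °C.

Convert: T₁ = 810.1 K.
T constant ⇒ Boyle's law P V = const: T₂ = T₁; V₂ = V₁·(P₁/P₂) = 1.434 L.
V constant ⇒ P ∝ T: V₃ = V₂; T₃ = T₂·(P₃/P₂) = 610.0 K.
P constant ⇒ V ∝ T: P₄ = P₃; T₄ = T₃·(V₄/V₃) = 215.7 K.

T₄ ≈ -57.5 °C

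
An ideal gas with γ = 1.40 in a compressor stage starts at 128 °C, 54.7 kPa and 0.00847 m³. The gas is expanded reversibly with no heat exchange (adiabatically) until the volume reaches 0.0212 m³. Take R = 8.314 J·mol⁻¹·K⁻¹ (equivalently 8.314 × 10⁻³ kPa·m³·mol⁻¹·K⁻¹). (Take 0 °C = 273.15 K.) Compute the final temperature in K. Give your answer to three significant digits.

Convert: T₁ = 401.1 K.
Adiabatic (γ = 1.40), T V^(γ−1) and P V^γ constant: T₂ = T₁·(V₁/V₂)^(γ−1) = 277.9 K; P₂ = P₁·(V₁/V₂)^γ = 15.14 kPa.

T₂ ≈ 278 K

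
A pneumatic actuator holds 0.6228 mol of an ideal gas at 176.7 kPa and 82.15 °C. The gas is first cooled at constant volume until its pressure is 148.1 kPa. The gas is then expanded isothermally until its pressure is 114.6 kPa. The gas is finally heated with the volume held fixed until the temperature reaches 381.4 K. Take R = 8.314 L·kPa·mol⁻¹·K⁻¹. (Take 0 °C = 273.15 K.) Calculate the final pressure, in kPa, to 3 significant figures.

P₄ ≈ 147 kPa

Convert: T₁ = 355.3 K.
From PV = nRT: V₁ = nRT₁/P₁ = 10.41 L.
V constant ⇒ P ∝ T: V₂ = V₁; T₂ = T₁·(P₂/P₁) = 297.8 K.
Isothermal, so P V is constant: T₃ = T₂; V₃ = V₂·(P₂/P₃) = 13.46 L.
V constant ⇒ P ∝ T: V₄ = V₃; P₄ = P₃·(T₄/T₃) = 146.8 kPa.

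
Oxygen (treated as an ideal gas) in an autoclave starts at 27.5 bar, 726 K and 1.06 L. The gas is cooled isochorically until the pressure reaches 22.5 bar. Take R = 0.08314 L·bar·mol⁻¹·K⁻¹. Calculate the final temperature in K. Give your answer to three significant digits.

T₂ ≈ 594 K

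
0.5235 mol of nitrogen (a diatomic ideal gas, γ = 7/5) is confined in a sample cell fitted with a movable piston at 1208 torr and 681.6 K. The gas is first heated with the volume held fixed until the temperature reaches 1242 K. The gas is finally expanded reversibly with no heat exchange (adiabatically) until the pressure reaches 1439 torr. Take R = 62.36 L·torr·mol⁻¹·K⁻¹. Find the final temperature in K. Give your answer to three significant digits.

From PV = nRT: V₁ = nRT₁/P₁ = 18.42 L.
V constant ⇒ P ∝ T: V₂ = V₁; P₂ = P₁·(T₂/T₁) = 2201 torr.
Adiabatic (γ = 7/5), T V^(γ−1) and P V^γ constant: T₃ = T₂·(P₃/P₂)^((γ−1)/γ) = 1100 K; V₃ = V₂·(P₂/P₃)^(1/γ) = 24.95 L.

T₃ ≈ 1.10e+03 K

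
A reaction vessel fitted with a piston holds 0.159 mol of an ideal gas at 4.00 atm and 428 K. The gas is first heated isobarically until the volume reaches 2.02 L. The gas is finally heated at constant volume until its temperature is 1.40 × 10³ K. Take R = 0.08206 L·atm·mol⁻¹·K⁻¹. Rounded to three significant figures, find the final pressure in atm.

P₃ ≈ 9.04 atm

From PV = nRT: V₁ = nRT₁/P₁ = 1.396 L.
Isobaric, so V/T is constant: P₂ = P₁; T₂ = T₁·(V₂/V₁) = 619.3 K.
Isochoric, so P/T is constant: V₃ = V₂; P₃ = P₂·(T₃/T₂) = 9.043 atm.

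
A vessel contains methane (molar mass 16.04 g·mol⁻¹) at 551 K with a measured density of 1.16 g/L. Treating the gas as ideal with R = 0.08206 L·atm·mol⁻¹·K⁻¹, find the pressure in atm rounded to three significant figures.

P ≈ 3.27 atm

ρ = PM/(RT) ⇒ P = ρRT/M = (1.16 × 0.08206 × 551.0) / 16.04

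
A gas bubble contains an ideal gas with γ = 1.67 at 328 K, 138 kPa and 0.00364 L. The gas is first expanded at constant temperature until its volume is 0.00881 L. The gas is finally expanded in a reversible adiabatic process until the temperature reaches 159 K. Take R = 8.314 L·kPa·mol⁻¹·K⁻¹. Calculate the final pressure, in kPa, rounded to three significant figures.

P₃ ≈ 9.38 kPa

Isothermal, so P V is constant: T₂ = T₁; P₂ = P₁·(V₁/V₂) = 57.02 kPa.
Adiabatic (γ = 1.67), T V^(γ−1) and P V^γ constant: P₃ = P₂·(T₃/T₂)^(γ/(γ−1)) = 9.379 kPa; V₃ = V₂·(T₂/T₃)^(1/(γ−1)) = 0.02596 L.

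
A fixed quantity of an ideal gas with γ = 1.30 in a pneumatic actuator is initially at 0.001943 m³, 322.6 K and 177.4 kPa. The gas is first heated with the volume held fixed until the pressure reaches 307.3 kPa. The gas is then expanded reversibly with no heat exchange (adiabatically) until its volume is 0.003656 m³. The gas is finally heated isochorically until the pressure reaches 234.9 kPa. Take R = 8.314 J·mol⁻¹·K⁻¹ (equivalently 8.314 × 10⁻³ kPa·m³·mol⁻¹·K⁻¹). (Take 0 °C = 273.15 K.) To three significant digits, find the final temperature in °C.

T₄ ≈ 531 °C

V constant ⇒ P ∝ T: V₂ = V₁; T₂ = T₁·(P₂/P₁) = 558.8 K.
Reversible adiabatic, γ = 1.30: T₃ = T₂·(V₂/V₃)^(γ−1) = 462.3 K; P₃ = P₂·(V₂/V₃)^γ = 135.1 kPa.
V constant ⇒ P ∝ T: V₄ = V₃; T₄ = T₃·(P₄/P₃) = 803.8 K.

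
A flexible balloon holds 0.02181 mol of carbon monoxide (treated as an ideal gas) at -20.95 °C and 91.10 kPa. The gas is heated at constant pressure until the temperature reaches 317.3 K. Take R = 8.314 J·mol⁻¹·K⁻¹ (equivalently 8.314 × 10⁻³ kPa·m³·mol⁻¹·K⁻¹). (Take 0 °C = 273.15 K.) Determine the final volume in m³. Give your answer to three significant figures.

V₂ ≈ 0.000632 m³

Convert: T₁ = 252.2 K.
From PV = nRT: V₁ = nRT₁/P₁ = 0.0005020 m³.
Isobaric, so V/T is constant: P₂ = P₁; V₂ = V₁·(T₂/T₁) = 0.0006316 m³.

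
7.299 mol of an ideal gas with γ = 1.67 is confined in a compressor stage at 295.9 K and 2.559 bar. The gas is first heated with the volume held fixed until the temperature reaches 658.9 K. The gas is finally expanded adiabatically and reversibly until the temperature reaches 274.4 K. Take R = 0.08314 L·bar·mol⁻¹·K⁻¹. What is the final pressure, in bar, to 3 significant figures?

From PV = nRT: V₁ = nRT₁/P₁ = 70.17 L.
V constant ⇒ P ∝ T: V₂ = V₁; P₂ = P₁·(T₂/T₁) = 5.698 bar.
Reversible adiabatic, γ = 1.67: P₃ = P₂·(T₃/T₂)^(γ/(γ−1)) = 0.6419 bar; V₃ = V₂·(T₂/T₃)^(1/(γ−1)) = 259.4 L.

P₃ ≈ 0.642 bar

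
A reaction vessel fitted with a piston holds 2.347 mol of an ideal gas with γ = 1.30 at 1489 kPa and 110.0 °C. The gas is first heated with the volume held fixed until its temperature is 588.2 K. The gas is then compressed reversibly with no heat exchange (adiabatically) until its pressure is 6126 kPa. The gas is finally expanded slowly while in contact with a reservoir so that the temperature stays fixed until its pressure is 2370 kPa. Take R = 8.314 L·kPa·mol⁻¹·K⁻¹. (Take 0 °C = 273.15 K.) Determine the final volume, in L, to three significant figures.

Convert: T₁ = 383.1 K.
From PV = nRT: V₁ = nRT₁/P₁ = 5.021 L.
Isochoric, so P/T is constant: V₂ = V₁; P₂ = P₁·(T₂/T₁) = 2286 kPa.
Adiabatic (γ = 1.30), T V^(γ−1) and P V^γ constant: T₃ = T₂·(P₃/P₂)^((γ−1)/γ) = 738.5 K; V₃ = V₂·(P₂/P₃)^(1/γ) = 2.352 L.
T constant ⇒ Boyle's law P V = const: T₄ = T₃; V₄ = V₃·(P₃/P₄) = 6.080 L.

V₄ ≈ 6.08 L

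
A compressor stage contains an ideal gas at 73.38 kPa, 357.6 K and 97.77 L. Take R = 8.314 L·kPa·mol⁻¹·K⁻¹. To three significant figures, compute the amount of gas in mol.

n ≈ 2.41 mol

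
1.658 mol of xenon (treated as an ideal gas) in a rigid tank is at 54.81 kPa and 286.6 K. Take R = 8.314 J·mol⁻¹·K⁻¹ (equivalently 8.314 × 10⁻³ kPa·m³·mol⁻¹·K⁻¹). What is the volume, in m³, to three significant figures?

V ≈ 0.0721 m³

PV = nRT ⇒ V = nRT/P = (1.658 × 8.314 × 10⁻³ × 286.6) / 54.81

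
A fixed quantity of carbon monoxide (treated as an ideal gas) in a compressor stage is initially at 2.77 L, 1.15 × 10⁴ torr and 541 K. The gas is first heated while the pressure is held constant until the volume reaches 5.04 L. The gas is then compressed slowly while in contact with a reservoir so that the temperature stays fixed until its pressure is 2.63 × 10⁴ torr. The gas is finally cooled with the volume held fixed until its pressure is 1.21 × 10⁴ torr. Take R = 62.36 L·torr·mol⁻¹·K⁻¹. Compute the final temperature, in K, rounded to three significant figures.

T₄ ≈ 453 K

Isobaric, so V/T is constant: P₂ = P₁; T₂ = T₁·(V₂/V₁) = 984.3 K.
Isothermal, so P V is constant: T₃ = T₂; V₃ = V₂·(P₂/P₃) = 2.204 L.
Isochoric, so P/T is constant: V₄ = V₃; T₄ = T₃·(P₄/P₃) = 452.9 K.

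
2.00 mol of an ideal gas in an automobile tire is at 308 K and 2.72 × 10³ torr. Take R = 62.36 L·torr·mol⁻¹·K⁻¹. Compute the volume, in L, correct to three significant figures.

PV = nRT ⇒ V = nRT/P = (2.00 × 62.36 × 308) / 2.72e+03

V ≈ 14.1 L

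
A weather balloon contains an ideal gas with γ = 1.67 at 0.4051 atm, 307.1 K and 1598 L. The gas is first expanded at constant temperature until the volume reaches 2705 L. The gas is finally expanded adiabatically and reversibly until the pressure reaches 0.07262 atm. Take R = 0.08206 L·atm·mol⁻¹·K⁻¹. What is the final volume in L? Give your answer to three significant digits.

V₃ ≈ 5.52e+03 L

T constant ⇒ Boyle's law P V = const: T₂ = T₁; P₂ = P₁·(V₁/V₂) = 0.2393 atm.
Reversible adiabatic, γ = 1.67: T₃ = T₂·(P₃/P₂)^((γ−1)/γ) = 190.3 K; V₃ = V₂·(P₂/P₃)^(1/γ) = 5525 L.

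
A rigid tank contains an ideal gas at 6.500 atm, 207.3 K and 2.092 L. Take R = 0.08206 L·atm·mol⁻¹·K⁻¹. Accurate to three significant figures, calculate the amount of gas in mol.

PV = nRT ⇒ n = PV/(RT) = (6.500 × 2.092) / (0.08206 × 207.3)

n ≈ 0.799 mol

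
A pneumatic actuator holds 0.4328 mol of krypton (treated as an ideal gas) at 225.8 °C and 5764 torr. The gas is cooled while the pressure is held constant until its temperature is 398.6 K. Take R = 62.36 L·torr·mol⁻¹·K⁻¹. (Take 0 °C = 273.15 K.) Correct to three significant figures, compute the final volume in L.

V₂ ≈ 1.87 L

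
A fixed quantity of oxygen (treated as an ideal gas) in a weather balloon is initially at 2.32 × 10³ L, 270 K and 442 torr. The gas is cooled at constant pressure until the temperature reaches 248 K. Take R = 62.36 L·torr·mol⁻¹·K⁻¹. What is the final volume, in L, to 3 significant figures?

V₂ ≈ 2.13e+03 L

Isobaric, so V/T is constant: P₂ = P₁; V₂ = V₁·(T₂/T₁) = 2131 L.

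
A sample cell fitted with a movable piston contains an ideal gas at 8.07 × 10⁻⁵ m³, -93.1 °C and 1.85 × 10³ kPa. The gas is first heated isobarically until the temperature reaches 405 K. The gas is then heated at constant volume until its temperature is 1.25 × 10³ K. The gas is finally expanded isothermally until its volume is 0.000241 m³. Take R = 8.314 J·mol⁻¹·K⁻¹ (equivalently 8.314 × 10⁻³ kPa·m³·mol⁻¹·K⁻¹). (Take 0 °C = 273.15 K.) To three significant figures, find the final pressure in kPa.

P₄ ≈ 4.30e+03 kPa

Convert: T₁ = 180.0 K.
Isobaric, so V/T is constant: P₂ = P₁; V₂ = V₁·(T₂/T₁) = 0.0001815 m³.
Isochoric, so P/T is constant: V₃ = V₂; P₃ = P₂·(T₃/T₂) = 5710 kPa.
Isothermal, so P V is constant: T₄ = T₃; P₄ = P₃·(V₃/V₄) = 4301 kPa.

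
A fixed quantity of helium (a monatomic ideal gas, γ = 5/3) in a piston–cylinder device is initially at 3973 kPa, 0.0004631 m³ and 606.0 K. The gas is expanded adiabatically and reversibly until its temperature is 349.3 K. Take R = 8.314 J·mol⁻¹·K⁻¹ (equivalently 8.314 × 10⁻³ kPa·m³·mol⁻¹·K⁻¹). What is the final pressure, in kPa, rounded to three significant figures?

Reversible adiabatic, γ = 5/3: P₂ = P₁·(T₂/T₁)^(γ/(γ−1)) = 1002 kPa; V₂ = V₁·(T₁/T₂)^(1/(γ−1)) = 0.001058 m³.

P₂ ≈ 1.00e+03 kPa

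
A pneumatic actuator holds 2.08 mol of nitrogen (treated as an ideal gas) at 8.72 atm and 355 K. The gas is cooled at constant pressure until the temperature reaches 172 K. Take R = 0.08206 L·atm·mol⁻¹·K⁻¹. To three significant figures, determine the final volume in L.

V₂ ≈ 3.37 L

From PV = nRT: V₁ = nRT₁/P₁ = 6.949 L.
P constant ⇒ V ∝ T: P₂ = P₁; V₂ = V₁·(T₂/T₁) = 3.367 L.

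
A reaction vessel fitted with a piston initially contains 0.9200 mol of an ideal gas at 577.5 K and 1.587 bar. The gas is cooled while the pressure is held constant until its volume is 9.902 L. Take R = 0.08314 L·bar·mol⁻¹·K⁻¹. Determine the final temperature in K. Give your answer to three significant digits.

From PV = nRT: V₁ = nRT₁/P₁ = 27.83 L.
Isobaric, so V/T is constant: P₂ = P₁; T₂ = T₁·(V₂/V₁) = 205.4 K.

T₂ ≈ 205 K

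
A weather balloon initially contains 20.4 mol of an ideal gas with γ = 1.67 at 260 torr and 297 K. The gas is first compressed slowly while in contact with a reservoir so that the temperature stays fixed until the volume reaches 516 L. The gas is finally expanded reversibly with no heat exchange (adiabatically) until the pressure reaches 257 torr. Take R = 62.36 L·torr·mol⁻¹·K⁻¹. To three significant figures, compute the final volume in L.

V₃ ≈ 966 L

From PV = nRT: V₁ = nRT₁/P₁ = 1453 L.
T constant ⇒ Boyle's law P V = const: T₂ = T₁; P₂ = P₁·(V₁/V₂) = 732.2 torr.
Adiabatic (γ = 1.67), T V^(γ−1) and P V^γ constant: T₃ = T₂·(P₃/P₂)^((γ−1)/γ) = 195.1 K; V₃ = V₂·(P₂/P₃)^(1/γ) = 965.9 L.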